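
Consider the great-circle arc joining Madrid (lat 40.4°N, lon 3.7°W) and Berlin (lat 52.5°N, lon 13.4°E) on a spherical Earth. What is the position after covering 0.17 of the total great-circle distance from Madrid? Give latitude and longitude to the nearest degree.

≈ lat 43°N, lon 1°W

Write both endpoints as unit vectors p₁, p₂ with components (cos φ cos λ, cos φ sin λ, sin φ).
The central angle between the endpoints is δ = arccos(p₁·p₂) ≈ 0.293 rad (16.8°).
Interpolate at f = 0.17 with slerp weights a = sin((1−f)δ)/sin δ ≈ 0.834, b = sin(fδ)/sin δ ≈ 0.172.
p = a·p₁ + b·p₂ ≈ (0.736, -0.017, 0.677); φ = arcsin(p_z) ≈ 42.62°, λ = atan2(p_y, p_x) ≈ -1.30°.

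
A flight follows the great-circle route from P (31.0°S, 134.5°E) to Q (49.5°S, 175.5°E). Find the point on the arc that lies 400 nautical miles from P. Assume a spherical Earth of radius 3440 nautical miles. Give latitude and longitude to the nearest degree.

Convert each endpoint to a unit vector on the sphere (x = cos φ cos λ, y = cos φ sin λ, z = sin φ).
The central angle between the endpoints is δ = arccos(p₁·p₂) ≈ 0.624 rad (35.7°). The total great-circle distance is δ·R ≈ 0.624 × 3440 ≈ 2145 nmi, so the target fraction is f = 400/2145 ≈ 0.186.
Interpolate at f ≈ 0.186 with slerp weights a = sin((1−f)δ)/sin δ ≈ 0.832, b = sin(fδ)/sin δ ≈ 0.199.
p = a·p₁ + b·p₂ ≈ (-0.628, 0.519, -0.580); φ = arcsin(p_z) ≈ -35.42°, λ = atan2(p_y, p_x) ≈ 140.46°.

≈ (35°S, 140°E)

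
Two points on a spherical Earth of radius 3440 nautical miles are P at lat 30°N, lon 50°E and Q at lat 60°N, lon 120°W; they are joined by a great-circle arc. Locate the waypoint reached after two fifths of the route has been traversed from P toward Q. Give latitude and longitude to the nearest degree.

≈ lat 66°N, lon 43°E

Convert each endpoint to a unit vector on the sphere (x = cos φ cos λ, y = cos φ sin λ, z = sin φ).
The central angle between the endpoints is δ = arccos(p₁·p₂) ≈ 1.564 rad (89.6°).
Interpolate at f = 2/5 with slerp weights a = sin((1−f)δ)/sin δ ≈ 0.807, b = sin(fδ)/sin δ ≈ 0.586.
p = a·p₁ + b·p₂ ≈ (0.303, 0.282, 0.911); φ = arcsin(p_z) ≈ 65.58°, λ = atan2(p_y, p_x) ≈ 42.93°.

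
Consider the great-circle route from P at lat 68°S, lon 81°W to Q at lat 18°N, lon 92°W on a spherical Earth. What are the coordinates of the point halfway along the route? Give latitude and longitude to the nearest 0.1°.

≈ lat 25.1°S, lon 88.9°W

Convert each endpoint to a unit vector on the sphere (x = cos φ cos λ, y = cos φ sin λ, z = sin φ).
The central angle between the endpoints is δ = arccos(p₁·p₂) ≈ 1.508 rad (86.4°).
Interpolate at f = 1/2 with slerp weights a = sin((1−f)δ)/sin δ ≈ 0.686, b = sin(fδ)/sin δ ≈ 0.686.
p = a·p₁ + b·p₂ ≈ (0.017, -0.906, -0.424); φ = arcsin(p_z) ≈ -25.08°, λ = atan2(p_y, p_x) ≈ -88.90°.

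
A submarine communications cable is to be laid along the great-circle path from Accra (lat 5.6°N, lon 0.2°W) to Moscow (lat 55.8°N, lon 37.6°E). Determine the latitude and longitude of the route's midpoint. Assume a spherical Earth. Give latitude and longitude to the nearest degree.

≈ lat 32°N, lon 13°E

Write both endpoints as unit vectors p₁, p₂ with components (cos φ cos λ, cos φ sin λ, sin φ).
The central angle between the endpoints is δ = arccos(p₁·p₂) ≈ 1.021 rad (58.5°).
Interpolate at f = 1/2 with slerp weights a = sin((1−f)δ)/sin δ ≈ 0.573, b = sin(fδ)/sin δ ≈ 0.573.
p = a·p₁ + b·p₂ ≈ (0.825, 0.195, 0.530); φ = arcsin(p_z) ≈ 32.00°, λ = atan2(p_y, p_x) ≈ 13.26°.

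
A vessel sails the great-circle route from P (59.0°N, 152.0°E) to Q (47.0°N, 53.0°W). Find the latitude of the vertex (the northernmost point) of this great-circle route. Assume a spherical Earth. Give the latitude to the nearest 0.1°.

≈ 81.0°N

The great circle lies in the plane with unit normal n̂ = (p₁ × p₂)/|p₁ × p₂|.
Here n̂_z ≈ +0.156; the vertex latitude is φ_max = arccos|n̂_z| ≈ 81.0°.
Check via Clairaut: cos φ_max = |cos φ₁| · sin C = cos(59.0°)·sin(17.6°) ≈ 0.156, again giving ≈ 81.0°.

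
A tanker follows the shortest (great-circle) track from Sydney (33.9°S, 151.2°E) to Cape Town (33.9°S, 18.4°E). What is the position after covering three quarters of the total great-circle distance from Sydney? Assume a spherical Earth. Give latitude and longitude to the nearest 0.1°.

From cos δ = sin φ₁ sin φ₂ + cos φ₁ cos φ₂ cos Δλ, the central angle is δ ≈ 1.728 rad (99.0°).
Interpolate at f = 3/4 with slerp weights a = sin((1−f)δ)/sin δ ≈ 0.424, b = sin(fδ)/sin δ ≈ 0.975.
p = a·p₁ + b·p₂ ≈ (0.459, 0.425, -0.780); φ = arcsin(p_z) ≈ -51.27°, λ = atan2(p_y, p_x) ≈ 42.78°.

≈ 51.3°S, 42.8°E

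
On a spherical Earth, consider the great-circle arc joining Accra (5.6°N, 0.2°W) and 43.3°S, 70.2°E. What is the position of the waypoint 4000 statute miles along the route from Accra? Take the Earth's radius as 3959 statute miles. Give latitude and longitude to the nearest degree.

From cos δ = sin φ₁ sin φ₂ + cos φ₁ cos φ₂ cos Δλ, the central angle is δ ≈ 1.394 rad (79.9°). The total great-circle distance is δ·R ≈ 1.394 × 3959 ≈ 5518 mi, so the target fraction is f = 4000/5518 ≈ 0.725.
Interpolate at f ≈ 0.725 with slerp weights a = sin((1−f)δ)/sin δ ≈ 0.380, b = sin(fδ)/sin δ ≈ 0.860.
p = a·p₁ + b·p₂ ≈ (0.590, 0.588, -0.553); φ = arcsin(p_z) ≈ -33.58°, λ = atan2(p_y, p_x) ≈ 44.88°.

≈ 34°S, 45°E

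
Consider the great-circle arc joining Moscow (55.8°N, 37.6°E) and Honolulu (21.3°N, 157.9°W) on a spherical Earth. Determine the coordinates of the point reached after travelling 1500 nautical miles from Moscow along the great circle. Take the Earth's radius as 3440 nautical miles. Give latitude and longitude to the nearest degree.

Convert each endpoint to a unit vector on the sphere (x = cos φ cos λ, y = cos φ sin λ, z = sin φ).
The central angle between the endpoints is δ = arccos(p₁·p₂) ≈ 1.776 rad (101.8°). The total great-circle distance is δ·R ≈ 1.776 × 3440 ≈ 6111 nmi, so the target fraction is f = 1500/6111 ≈ 0.245.
Interpolate at f ≈ 0.245 with slerp weights a = sin((1−f)δ)/sin δ ≈ 0.995, b = sin(fδ)/sin δ ≈ 0.431.
p = a·p₁ + b·p₂ ≈ (0.070, 0.190, 0.979); φ = arcsin(p_z) ≈ 78.32°, λ = atan2(p_y, p_x) ≈ 69.64°.

≈ 78°N, 70°E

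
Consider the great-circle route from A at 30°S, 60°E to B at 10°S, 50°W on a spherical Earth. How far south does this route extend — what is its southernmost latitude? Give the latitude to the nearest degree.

The great circle lies in the plane with unit normal n̂ = (p₁ × p₂)/|p₁ × p₂|.
Here n̂_z ≈ -0.819; the vertex latitude is φ_max = arccos|n̂_z| ≈ 35.0°.
Check via Clairaut: cos φ_max = |cos φ₁| · sin C = cos(30.0°)·sin(109.0°) ≈ 0.819, again giving ≈ 35.0°.

≈ 35°S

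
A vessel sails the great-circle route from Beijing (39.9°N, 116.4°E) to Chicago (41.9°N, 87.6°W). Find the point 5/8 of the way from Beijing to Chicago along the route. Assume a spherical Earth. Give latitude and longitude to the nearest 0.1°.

Write both endpoints as unit vectors p₁, p₂ with components (cos φ cos λ, cos φ sin λ, sin φ).
The central angle between the endpoints is δ = arccos(p₁·p₂) ≈ 1.664 rad (95.4°).
Interpolate at f = 5/8 with slerp weights a = sin((1−f)δ)/sin δ ≈ 0.587, b = sin(fδ)/sin δ ≈ 0.866.
p = a·p₁ + b·p₂ ≈ (-0.173, -0.241, 0.955); φ = arcsin(p_z) ≈ 72.74°, λ = atan2(p_y, p_x) ≈ -125.72°.

≈ 72.7°N, 125.7°W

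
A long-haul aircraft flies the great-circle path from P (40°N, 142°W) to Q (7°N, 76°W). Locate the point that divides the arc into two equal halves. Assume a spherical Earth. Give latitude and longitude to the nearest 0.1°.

Write both endpoints as unit vectors p₁, p₂ with components (cos φ cos λ, cos φ sin λ, sin φ).
The central angle between the endpoints is δ = arccos(p₁·p₂) ≈ 1.173 rad (67.2°).
Interpolate at f = 1/2 with slerp weights a = sin((1−f)δ)/sin δ ≈ 0.600, b = sin(fδ)/sin δ ≈ 0.600.
p = a·p₁ + b·p₂ ≈ (-0.218, -0.861, 0.459); φ = arcsin(p_z) ≈ 27.32°, λ = atan2(p_y, p_x) ≈ -104.22°.

≈ (27.3°N, 104.2°W)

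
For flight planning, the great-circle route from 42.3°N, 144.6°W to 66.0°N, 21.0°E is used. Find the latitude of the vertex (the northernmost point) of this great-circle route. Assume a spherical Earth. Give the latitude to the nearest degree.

≈ 85°N

The great circle lies in the plane with unit normal n̂ = (p₁ × p₂)/|p₁ × p₂|.
Here n̂_z ≈ +0.079; the vertex latitude is φ_max = arccos|n̂_z| ≈ 85.5°.
Check via Clairaut: cos φ_max = |cos φ₁| · sin C = cos(42.3°)·sin(6.1°) ≈ 0.079, again giving ≈ 85.5°.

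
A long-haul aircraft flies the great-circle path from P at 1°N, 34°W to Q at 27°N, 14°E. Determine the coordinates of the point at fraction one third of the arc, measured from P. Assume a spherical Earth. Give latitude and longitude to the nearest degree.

≈ 11°N, 19°W

Write both endpoints as unit vectors p₁, p₂ with components (cos φ cos λ, cos φ sin λ, sin φ).
The central angle between the endpoints is δ = arccos(p₁·p₂) ≈ 0.922 rad (52.8°).
Interpolate at f = 1/3 with slerp weights a = sin((1−f)δ)/sin δ ≈ 0.724, b = sin(fδ)/sin δ ≈ 0.380.
p = a·p₁ + b·p₂ ≈ (0.928, -0.323, 0.185); φ = arcsin(p_z) ≈ 10.66°, λ = atan2(p_y, p_x) ≈ -19.18°.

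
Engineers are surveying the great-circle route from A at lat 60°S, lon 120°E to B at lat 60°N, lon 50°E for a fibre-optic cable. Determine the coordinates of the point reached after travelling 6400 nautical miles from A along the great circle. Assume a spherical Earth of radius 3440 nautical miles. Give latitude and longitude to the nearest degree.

≈ lat 38°N, lon 70°E

Write both endpoints as unit vectors p₁, p₂ with components (cos φ cos λ, cos φ sin λ, sin φ).
The central angle between the endpoints is δ = arccos(p₁·p₂) ≈ 2.298 rad (131.6°). The total great-circle distance is δ·R ≈ 2.298 × 3440 ≈ 7904 nmi, so the target fraction is f = 6400/7904 ≈ 0.810.
Interpolate at f ≈ 0.810 with slerp weights a = sin((1−f)δ)/sin δ ≈ 0.567, b = sin(fδ)/sin δ ≈ 1.282.
p = a·p₁ + b·p₂ ≈ (0.271, 0.737, 0.620); φ = arcsin(p_z) ≈ 38.31°, λ = atan2(p_y, p_x) ≈ 69.83°.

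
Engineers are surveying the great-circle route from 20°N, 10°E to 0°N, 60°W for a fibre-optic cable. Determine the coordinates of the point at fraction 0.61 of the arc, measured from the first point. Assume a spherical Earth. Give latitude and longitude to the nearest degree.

≈ 10°N, 34°W

Convert each endpoint to a unit vector on the sphere (x = cos φ cos λ, y = cos φ sin λ, z = sin φ).
The central angle between the endpoints is δ = arccos(p₁·p₂) ≈ 1.244 rad (71.3°).
Interpolate at f = 0.61 with slerp weights a = sin((1−f)δ)/sin δ ≈ 0.492, b = sin(fδ)/sin δ ≈ 0.726.
p = a·p₁ + b·p₂ ≈ (0.819, -0.549, 0.168); φ = arcsin(p_z) ≈ 9.69°, λ = atan2(p_y, p_x) ≈ -33.83°.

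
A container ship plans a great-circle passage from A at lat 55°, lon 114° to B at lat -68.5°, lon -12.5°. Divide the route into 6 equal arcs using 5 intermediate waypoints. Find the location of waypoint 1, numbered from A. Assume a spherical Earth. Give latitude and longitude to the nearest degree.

The haversine formula gives a central angle δ ≈ 2.662 rad (152.5°) between the endpoints.
Interpolate at f = 1/6 with slerp weights a = sin((1−f)δ)/sin δ ≈ 1.729, b = sin(fδ)/sin δ ≈ 0.930.
p = a·p₁ + b·p₂ ≈ (-0.070, 0.832, 0.550); φ = arcsin(p_z) ≈ 33.39°, λ = atan2(p_y, p_x) ≈ 94.84°.

≈ lat 33°, lon 95°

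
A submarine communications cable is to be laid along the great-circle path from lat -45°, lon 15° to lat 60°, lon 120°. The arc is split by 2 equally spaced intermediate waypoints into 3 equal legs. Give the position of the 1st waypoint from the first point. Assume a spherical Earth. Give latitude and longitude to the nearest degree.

Write both endpoints as unit vectors p₁, p₂ with components (cos φ cos λ, cos φ sin λ, sin φ).
The central angle between the endpoints is δ = arccos(p₁·p₂) ≈ 2.352 rad (134.7°).
Interpolate at f = 1/3 with slerp weights a = sin((1−f)δ)/sin δ ≈ 1.408, b = sin(fδ)/sin δ ≈ 0.994.
p = a·p₁ + b·p₂ ≈ (0.713, 0.688, -0.135); φ = arcsin(p_z) ≈ -7.74°, λ = atan2(p_y, p_x) ≈ 43.98°.

≈ lat -8°, lon 44°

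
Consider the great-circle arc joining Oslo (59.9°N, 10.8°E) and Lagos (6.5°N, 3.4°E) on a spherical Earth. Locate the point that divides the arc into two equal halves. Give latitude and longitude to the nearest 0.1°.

≈ 33.2°N, 5.9°E

Convert each endpoint to a unit vector on the sphere (x = cos φ cos λ, y = cos φ sin λ, z = sin φ).
The central angle between the endpoints is δ = arccos(p₁·p₂) ≈ 0.937 rad (53.7°).
Interpolate at f = 1/2 with slerp weights a = sin((1−f)δ)/sin δ ≈ 0.560, b = sin(fδ)/sin δ ≈ 0.560.
p = a·p₁ + b·p₂ ≈ (0.832, 0.086, 0.548); φ = arcsin(p_z) ≈ 33.25°, λ = atan2(p_y, p_x) ≈ 5.88°.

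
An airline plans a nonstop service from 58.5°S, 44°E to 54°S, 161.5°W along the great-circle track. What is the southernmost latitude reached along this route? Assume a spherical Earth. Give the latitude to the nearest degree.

≈ 82°S

The great circle lies in the plane with unit normal n̂ = (p₁ × p₂)/|p₁ × p₂|.
Here n̂_z ≈ +0.145; the vertex latitude is φ_max = arccos|n̂_z| ≈ 81.7°.
Check via Clairaut: cos φ_max = |cos φ₁| · sin C = cos(58.5°)·sin(163.9°) ≈ 0.145, again giving ≈ 81.7°.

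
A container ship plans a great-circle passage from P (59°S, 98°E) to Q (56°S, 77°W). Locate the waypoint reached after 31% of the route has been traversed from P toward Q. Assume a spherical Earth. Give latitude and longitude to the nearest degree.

From cos δ = sin φ₁ sin φ₂ + cos φ₁ cos φ₂ cos Δλ, the central angle is δ ≈ 1.133 rad (64.9°).
Interpolate at f = 0.31 with slerp weights a = sin((1−f)δ)/sin δ ≈ 0.778, b = sin(fδ)/sin δ ≈ 0.380.
p = a·p₁ + b·p₂ ≈ (-0.008, 0.190, -0.982); φ = arcsin(p_z) ≈ -79.05°, λ = atan2(p_y, p_x) ≈ 92.41°.

≈ (79°S, 92°E)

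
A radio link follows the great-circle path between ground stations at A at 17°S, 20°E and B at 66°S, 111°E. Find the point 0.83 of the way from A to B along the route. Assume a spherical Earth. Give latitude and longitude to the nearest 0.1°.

From cos δ = sin φ₁ sin φ₂ + cos φ₁ cos φ₂ cos Δλ, the central angle is δ ≈ 1.307 rad (74.9°).
Interpolate at f = 0.83 with slerp weights a = sin((1−f)δ)/sin δ ≈ 0.228, b = sin(fδ)/sin δ ≈ 0.916.
p = a·p₁ + b·p₂ ≈ (0.072, 0.422, -0.904); φ = arcsin(p_z) ≈ -64.63°, λ = atan2(p_y, p_x) ≈ 80.37°.

≈ 64.6°S, 80.4°E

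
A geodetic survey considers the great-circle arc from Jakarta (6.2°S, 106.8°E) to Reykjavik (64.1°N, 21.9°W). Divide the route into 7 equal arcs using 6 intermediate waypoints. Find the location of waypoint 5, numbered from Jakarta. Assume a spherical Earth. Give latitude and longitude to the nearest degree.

Convert each endpoint to a unit vector on the sphere (x = cos φ cos λ, y = cos φ sin λ, z = sin φ).
The central angle between the endpoints is δ = arccos(p₁·p₂) ≈ 1.948 rad (111.6°).
Interpolate at f = 5/7 with slerp weights a = sin((1−f)δ)/sin δ ≈ 0.568, b = sin(fδ)/sin δ ≈ 1.059.
p = a·p₁ + b·p₂ ≈ (0.266, 0.368, 0.891); φ = arcsin(p_z) ≈ 62.98°, λ = atan2(p_y, p_x) ≈ 54.21°.

≈ (63°N, 54°E)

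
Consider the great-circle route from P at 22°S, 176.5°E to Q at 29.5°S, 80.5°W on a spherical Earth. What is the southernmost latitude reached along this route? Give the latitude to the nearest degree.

≈ 38°S

The great circle lies in the plane with unit normal n̂ = (p₁ × p₂)/|p₁ × p₂|.
Here n̂_z ≈ +0.786; the vertex latitude is φ_max = arccos|n̂_z| ≈ 38.2°.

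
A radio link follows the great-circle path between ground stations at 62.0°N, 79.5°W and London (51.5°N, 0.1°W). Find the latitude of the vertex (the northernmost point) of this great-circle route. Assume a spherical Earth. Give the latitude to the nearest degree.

The great circle lies in the plane with unit normal n̂ = (p₁ × p₂)/|p₁ × p₂|.
Here n̂_z ≈ +0.430; the vertex latitude is φ_max = arccos|n̂_z| ≈ 64.5°.
Check via Clairaut: cos φ_max = |cos φ₁| · sin C = cos(62.0°)·sin(66.5°) ≈ 0.430, again giving ≈ 64.5°.

≈ 65°N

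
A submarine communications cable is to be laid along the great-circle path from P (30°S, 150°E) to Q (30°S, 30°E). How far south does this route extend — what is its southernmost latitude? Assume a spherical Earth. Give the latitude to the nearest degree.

≈ 49°S

The great circle lies in the plane with unit normal n̂ = (p₁ × p₂)/|p₁ × p₂|.
Here n̂_z ≈ -0.655; the vertex latitude is φ_max = arccos|n̂_z| ≈ 49.1°.
Check via Clairaut: cos φ_max = |cos φ₁| · sin C = cos(30.0°)·sin(130.9°) ≈ 0.655, again giving ≈ 49.1°.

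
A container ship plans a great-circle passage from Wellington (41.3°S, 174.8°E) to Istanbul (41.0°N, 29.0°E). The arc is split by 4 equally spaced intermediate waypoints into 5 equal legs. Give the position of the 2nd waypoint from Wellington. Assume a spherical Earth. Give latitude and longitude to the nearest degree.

Convert each endpoint to a unit vector on the sphere (x = cos φ cos λ, y = cos φ sin λ, z = sin φ).
The central angle between the endpoints is δ = arccos(p₁·p₂) ≈ 2.695 rad (154.4°).
Interpolate at f = 2/5 with slerp weights a = sin((1−f)δ)/sin δ ≈ 2.313, b = sin(fδ)/sin δ ≈ 2.040.
p = a·p₁ + b·p₂ ≈ (-0.384, 0.904, -0.188); φ = arcsin(p_z) ≈ -10.85°, λ = atan2(p_y, p_x) ≈ 113.02°.

≈ (11°S, 113°E)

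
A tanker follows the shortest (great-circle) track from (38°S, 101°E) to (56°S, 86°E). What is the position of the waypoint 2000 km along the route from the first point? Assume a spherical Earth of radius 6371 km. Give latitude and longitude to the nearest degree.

Convert each endpoint to a unit vector on the sphere (x = cos φ cos λ, y = cos φ sin λ, z = sin φ).
The central angle between the endpoints is δ = arccos(p₁·p₂) ≈ 0.360 rad (20.6°). The total great-circle distance is δ·R ≈ 0.360 × 6371 ≈ 2291 km, so the target fraction is f = 2000/2291 ≈ 0.873.
Interpolate at f ≈ 0.873 with slerp weights a = sin((1−f)δ)/sin δ ≈ 0.130, b = sin(fδ)/sin δ ≈ 0.878.
p = a·p₁ + b·p₂ ≈ (0.015, 0.590, -0.807); φ = arcsin(p_z) ≈ -53.84°, λ = atan2(p_y, p_x) ≈ 88.57°.

≈ (54°S, 89°E)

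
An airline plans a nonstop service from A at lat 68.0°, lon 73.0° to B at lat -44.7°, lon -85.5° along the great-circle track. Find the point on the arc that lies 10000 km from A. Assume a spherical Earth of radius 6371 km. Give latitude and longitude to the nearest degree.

≈ lat 18°, lon -68°

Write both endpoints as unit vectors p₁, p₂ with components (cos φ cos λ, cos φ sin λ, sin φ).
The central angle between the endpoints is δ = arccos(p₁·p₂) ≈ 2.690 rad (154.1°). The total great-circle distance is δ·R ≈ 2.690 × 6371 ≈ 17140 km, so the target fraction is f = 10000/17140 ≈ 0.583.
Interpolate at f ≈ 0.583 with slerp weights a = sin((1−f)δ)/sin δ ≈ 2.065, b = sin(fδ)/sin δ ≈ 2.293.
p = a·p₁ + b·p₂ ≈ (0.354, -0.885, 0.302); φ = arcsin(p_z) ≈ 17.55°, λ = atan2(p_y, p_x) ≈ -68.20°.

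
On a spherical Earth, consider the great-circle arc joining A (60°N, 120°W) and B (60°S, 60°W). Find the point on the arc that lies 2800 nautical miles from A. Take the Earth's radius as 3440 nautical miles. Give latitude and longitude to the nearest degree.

≈ (17°N, 95°W)

From cos δ = sin φ₁ sin φ₂ + cos φ₁ cos φ₂ cos Δλ, the central angle is δ ≈ 2.246 rad (128.7°). The total great-circle distance is δ·R ≈ 2.246 × 3440 ≈ 7726 nmi, so the target fraction is f = 2800/7726 ≈ 0.362.
Interpolate at f ≈ 0.362 with slerp weights a = sin((1−f)δ)/sin δ ≈ 1.269, b = sin(fδ)/sin δ ≈ 0.931.
p = a·p₁ + b·p₂ ≈ (-0.084, -0.953, 0.292); φ = arcsin(p_z) ≈ 16.99°, λ = atan2(p_y, p_x) ≈ -95.06°.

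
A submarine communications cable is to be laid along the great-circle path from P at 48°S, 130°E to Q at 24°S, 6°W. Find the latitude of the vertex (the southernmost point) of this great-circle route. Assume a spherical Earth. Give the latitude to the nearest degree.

≈ 65°S

The great circle lies in the plane with unit normal n̂ = (p₁ × p₂)/|p₁ × p₂|.
Here n̂_z ≈ -0.429; the vertex latitude is φ_max = arccos|n̂_z| ≈ 64.6°.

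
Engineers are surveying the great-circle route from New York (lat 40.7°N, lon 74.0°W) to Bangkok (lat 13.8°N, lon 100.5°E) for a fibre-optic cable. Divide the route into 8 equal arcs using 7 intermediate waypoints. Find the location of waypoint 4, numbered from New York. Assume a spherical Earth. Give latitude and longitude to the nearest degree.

≈ lat 76°N, lon 82°E

From cos δ = sin φ₁ sin φ₂ + cos φ₁ cos φ₂ cos Δλ, the central angle is δ ≈ 2.186 rad (125.3°).
Interpolate at f = 4/8 with slerp weights a = sin((1−f)δ)/sin δ ≈ 1.088, b = sin(fδ)/sin δ ≈ 1.088.
p = a·p₁ + b·p₂ ≈ (0.035, 0.246, 0.969); φ = arcsin(p_z) ≈ 75.62°, λ = atan2(p_y, p_x) ≈ 81.95°.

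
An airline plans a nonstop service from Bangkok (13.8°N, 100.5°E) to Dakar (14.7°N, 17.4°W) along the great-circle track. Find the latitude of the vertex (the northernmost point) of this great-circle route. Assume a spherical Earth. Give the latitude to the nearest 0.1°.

The great circle lies in the plane with unit normal n̂ = (p₁ × p₂)/|p₁ × p₂|.
Here n̂_z ≈ -0.897; the vertex latitude is φ_max = arccos|n̂_z| ≈ 26.2°.
Check via Clairaut: cos φ_max = |cos φ₁| · sin C = cos(13.8°)·sin(67.5°) ≈ 0.897, again giving ≈ 26.2°.

≈ 26.2°N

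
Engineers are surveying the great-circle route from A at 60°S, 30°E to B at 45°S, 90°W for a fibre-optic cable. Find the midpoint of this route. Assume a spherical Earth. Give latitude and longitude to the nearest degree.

Write both endpoints as unit vectors p₁, p₂ with components (cos φ cos λ, cos φ sin λ, sin φ).
The central angle between the endpoints is δ = arccos(p₁·p₂) ≈ 1.120 rad (64.2°).
Interpolate at f = 1/2 with slerp weights a = sin((1−f)δ)/sin δ ≈ 0.590, b = sin(fδ)/sin δ ≈ 0.590.
p = a·p₁ + b·p₂ ≈ (0.256, -0.270, -0.928); φ = arcsin(p_z) ≈ -68.19°, λ = atan2(p_y, p_x) ≈ -46.55°.

≈ 68°S, 47°W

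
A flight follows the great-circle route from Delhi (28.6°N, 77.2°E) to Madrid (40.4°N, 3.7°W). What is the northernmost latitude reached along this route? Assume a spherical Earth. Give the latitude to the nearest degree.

The great circle lies in the plane with unit normal n̂ = (p₁ × p₂)/|p₁ × p₂|.
Here n̂_z ≈ -0.726; the vertex latitude is φ_max = arccos|n̂_z| ≈ 43.4°.
Check via Clairaut: cos φ_max = |cos φ₁| · sin C = cos(28.6°)·sin(55.8°) ≈ 0.726, again giving ≈ 43.4°.

≈ 43°N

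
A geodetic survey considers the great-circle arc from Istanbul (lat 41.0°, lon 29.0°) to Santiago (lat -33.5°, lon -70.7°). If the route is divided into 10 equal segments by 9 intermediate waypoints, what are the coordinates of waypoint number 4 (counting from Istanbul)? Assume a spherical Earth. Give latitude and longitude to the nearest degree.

≈ lat 14°, lon -16°

Write both endpoints as unit vectors p₁, p₂ with components (cos φ cos λ, cos φ sin λ, sin φ).
The central angle between the endpoints is δ = arccos(p₁·p₂) ≈ 2.058 rad (117.9°).
Interpolate at f = 4/10 with slerp weights a = sin((1−f)δ)/sin δ ≈ 1.068, b = sin(fδ)/sin δ ≈ 0.830.
p = a·p₁ + b·p₂ ≈ (0.934, -0.262, 0.243); φ = arcsin(p_z) ≈ 14.06°, λ = atan2(p_y, p_x) ≈ -15.68°.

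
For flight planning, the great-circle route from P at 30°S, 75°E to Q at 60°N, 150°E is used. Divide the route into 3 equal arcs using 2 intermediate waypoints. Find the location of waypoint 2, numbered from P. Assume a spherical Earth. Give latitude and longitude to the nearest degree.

≈ 34°N, 111°E

Convert each endpoint to a unit vector on the sphere (x = cos φ cos λ, y = cos φ sin λ, z = sin φ).
The central angle between the endpoints is δ = arccos(p₁·p₂) ≈ 1.898 rad (108.7°).
Interpolate at f = 2/3 with slerp weights a = sin((1−f)δ)/sin δ ≈ 0.624, b = sin(fδ)/sin δ ≈ 1.007.
p = a·p₁ + b·p₂ ≈ (-0.296, 0.774, 0.560); φ = arcsin(p_z) ≈ 34.05°, λ = atan2(p_y, p_x) ≈ 110.94°.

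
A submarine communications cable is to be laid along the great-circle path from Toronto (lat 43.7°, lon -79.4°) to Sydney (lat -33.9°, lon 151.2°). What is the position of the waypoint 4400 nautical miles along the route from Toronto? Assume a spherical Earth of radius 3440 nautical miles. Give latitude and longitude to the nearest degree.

≈ lat 9°, lon -155°

Convert each endpoint to a unit vector on the sphere (x = cos φ cos λ, y = cos φ sin λ, z = sin φ).
The central angle between the endpoints is δ = arccos(p₁·p₂) ≈ 2.444 rad (140.0°). The total great-circle distance is δ·R ≈ 2.444 × 3440 ≈ 8406 nmi, so the target fraction is f = 4400/8406 ≈ 0.523.
Interpolate at f ≈ 0.523 with slerp weights a = sin((1−f)δ)/sin δ ≈ 1.430, b = sin(fδ)/sin δ ≈ 1.490.
p = a·p₁ + b·p₂ ≈ (-0.894, -0.420, 0.156); φ = arcsin(p_z) ≈ 9.00°, λ = atan2(p_y, p_x) ≈ -154.84°.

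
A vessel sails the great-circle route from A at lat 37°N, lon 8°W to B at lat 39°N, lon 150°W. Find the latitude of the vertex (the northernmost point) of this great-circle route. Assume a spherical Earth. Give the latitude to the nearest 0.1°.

≈ 67.4°N

The great circle lies in the plane with unit normal n̂ = (p₁ × p₂)/|p₁ × p₂|.
Here n̂_z ≈ -0.384; the vertex latitude is φ_max = arccos|n̂_z| ≈ 67.4°.
Check via Clairaut: cos φ_max = |cos φ₁| · sin C = cos(37.0°)·sin(28.8°) ≈ 0.384, again giving ≈ 67.4°.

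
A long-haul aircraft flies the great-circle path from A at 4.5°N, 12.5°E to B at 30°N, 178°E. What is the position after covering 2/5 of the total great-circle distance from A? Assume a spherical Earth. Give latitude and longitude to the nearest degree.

≈ 55°N, 45°E

From cos δ = sin φ₁ sin φ₂ + cos φ₁ cos φ₂ cos Δλ, the central angle is δ ≈ 2.492 rad (142.8°).
Interpolate at f = 2/5 with slerp weights a = sin((1−f)δ)/sin δ ≈ 1.650, b = sin(fδ)/sin δ ≈ 1.389.
p = a·p₁ + b·p₂ ≈ (0.403, 0.398, 0.824); φ = arcsin(p_z) ≈ 55.50°, λ = atan2(p_y, p_x) ≈ 44.63°.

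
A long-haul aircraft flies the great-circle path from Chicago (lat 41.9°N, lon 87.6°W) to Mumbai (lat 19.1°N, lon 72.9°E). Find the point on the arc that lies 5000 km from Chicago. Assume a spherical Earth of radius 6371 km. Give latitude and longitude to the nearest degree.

The haversine formula gives a central angle δ ≈ 2.031 rad (116.4°) between the endpoints. The total great-circle distance is δ·R ≈ 2.031 × 6371 ≈ 12942 km, so the target fraction is f = 5000/12942 ≈ 0.386.
Interpolate at f ≈ 0.386 with slerp weights a = sin((1−f)δ)/sin δ ≈ 1.058, b = sin(fδ)/sin δ ≈ 0.789.
p = a·p₁ + b·p₂ ≈ (0.252, -0.074, 0.965); φ = arcsin(p_z) ≈ 74.76°, λ = atan2(p_y, p_x) ≈ -16.44°.

≈ lat 75°N, lon 16°W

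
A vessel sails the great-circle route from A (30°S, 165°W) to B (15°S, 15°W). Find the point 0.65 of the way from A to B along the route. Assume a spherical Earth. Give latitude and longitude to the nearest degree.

≈ (49°S, 50°W)

From cos δ = sin φ₁ sin φ₂ + cos φ₁ cos φ₂ cos Δλ, the central angle is δ ≈ 2.208 rad (126.5°).
Interpolate at f = 0.65 with slerp weights a = sin((1−f)δ)/sin δ ≈ 0.869, b = sin(fδ)/sin δ ≈ 1.233.
p = a·p₁ + b·p₂ ≈ (0.424, -0.503, -0.753); φ = arcsin(p_z) ≈ -48.89°, λ = atan2(p_y, p_x) ≈ -49.89°.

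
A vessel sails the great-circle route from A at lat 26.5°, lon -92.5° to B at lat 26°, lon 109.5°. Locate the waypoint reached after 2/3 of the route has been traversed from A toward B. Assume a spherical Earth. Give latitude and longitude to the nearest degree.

≈ lat 61°, lon 142°

Write both endpoints as unit vectors p₁, p₂ with components (cos φ cos λ, cos φ sin λ, sin φ).
The central angle between the endpoints is δ = arccos(p₁·p₂) ≈ 2.153 rad (123.4°).
Interpolate at f = 2/3 with slerp weights a = sin((1−f)δ)/sin δ ≈ 0.788, b = sin(fδ)/sin δ ≈ 1.187.
p = a·p₁ + b·p₂ ≈ (-0.387, 0.301, 0.872); φ = arcsin(p_z) ≈ 60.65°, λ = atan2(p_y, p_x) ≈ 142.10°.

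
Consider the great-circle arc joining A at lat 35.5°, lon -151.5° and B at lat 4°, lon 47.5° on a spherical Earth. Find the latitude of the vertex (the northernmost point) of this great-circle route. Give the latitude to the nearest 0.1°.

The great circle lies in the plane with unit normal n̂ = (p₁ × p₂)/|p₁ × p₂|.
Here n̂_z ≈ -0.385; the vertex latitude is φ_max = arccos|n̂_z| ≈ 67.3°.

≈ 67.3°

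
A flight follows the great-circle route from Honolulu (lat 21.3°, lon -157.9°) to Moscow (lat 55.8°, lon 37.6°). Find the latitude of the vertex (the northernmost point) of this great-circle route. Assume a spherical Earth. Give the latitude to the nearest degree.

The great circle lies in the plane with unit normal n̂ = (p₁ × p₂)/|p₁ × p₂|.
Here n̂_z ≈ -0.143; the vertex latitude is φ_max = arccos|n̂_z| ≈ 81.8°.

≈ 82°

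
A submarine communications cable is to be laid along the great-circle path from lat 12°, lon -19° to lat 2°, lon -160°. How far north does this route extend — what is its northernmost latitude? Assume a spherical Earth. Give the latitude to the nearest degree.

≈ 21°

The great circle lies in the plane with unit normal n̂ = (p₁ × p₂)/|p₁ × p₂|.
Here n̂_z ≈ -0.934; the vertex latitude is φ_max = arccos|n̂_z| ≈ 20.9°.
Check via Clairaut: cos φ_max = |cos φ₁| · sin C = cos(12.0°)·sin(72.7°) ≈ 0.934, again giving ≈ 20.9°.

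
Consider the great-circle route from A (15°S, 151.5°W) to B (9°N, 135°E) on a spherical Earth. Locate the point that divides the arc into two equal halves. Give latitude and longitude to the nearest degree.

Write both endpoints as unit vectors p₁, p₂ with components (cos φ cos λ, cos φ sin λ, sin φ).
The central angle between the endpoints is δ = arccos(p₁·p₂) ≈ 1.338 rad (76.7°).
Interpolate at f = 1/2 with slerp weights a = sin((1−f)δ)/sin δ ≈ 0.637, b = sin(fδ)/sin δ ≈ 0.637.
p = a·p₁ + b·p₂ ≈ (-0.986, 0.151, -0.065); φ = arcsin(p_z) ≈ -3.74°, λ = atan2(p_y, p_x) ≈ 171.27°.

≈ (4°S, 171°E)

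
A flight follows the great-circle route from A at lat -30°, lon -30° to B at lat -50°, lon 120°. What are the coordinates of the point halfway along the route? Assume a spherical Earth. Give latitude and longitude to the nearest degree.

Convert each endpoint to a unit vector on the sphere (x = cos φ cos λ, y = cos φ sin λ, z = sin φ).
The central angle between the endpoints is δ = arccos(p₁·p₂) ≈ 1.670 rad (95.7°).
Interpolate at f = 1/2 with slerp weights a = sin((1−f)δ)/sin δ ≈ 0.745, b = sin(fδ)/sin δ ≈ 0.745.
p = a·p₁ + b·p₂ ≈ (0.319, 0.092, -0.943); φ = arcsin(p_z) ≈ -70.59°, λ = atan2(p_y, p_x) ≈ 16.09°.

≈ lat -71°, lon 16°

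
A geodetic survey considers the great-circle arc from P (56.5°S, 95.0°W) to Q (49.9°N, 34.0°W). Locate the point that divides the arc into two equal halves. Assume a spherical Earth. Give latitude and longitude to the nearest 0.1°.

≈ (3.8°S, 61.9°W)

Convert each endpoint to a unit vector on the sphere (x = cos φ cos λ, y = cos φ sin λ, z = sin φ).
The central angle between the endpoints is δ = arccos(p₁·p₂) ≈ 2.055 rad (117.7°).
Interpolate at f = 1/2 with slerp weights a = sin((1−f)δ)/sin δ ≈ 0.967, b = sin(fδ)/sin δ ≈ 0.967.
p = a·p₁ + b·p₂ ≈ (0.470, -0.880, -0.067); φ = arcsin(p_z) ≈ -3.82°, λ = atan2(p_y, p_x) ≈ -61.90°.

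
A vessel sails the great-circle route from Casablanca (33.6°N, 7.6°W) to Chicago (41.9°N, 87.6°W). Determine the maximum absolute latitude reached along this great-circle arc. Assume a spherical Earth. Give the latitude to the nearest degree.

The great circle lies in the plane with unit normal n̂ = (p₁ × p₂)/|p₁ × p₂|.
Here n̂_z ≈ -0.695; the vertex latitude is φ_max = arccos|n̂_z| ≈ 46.0°.

≈ 46°N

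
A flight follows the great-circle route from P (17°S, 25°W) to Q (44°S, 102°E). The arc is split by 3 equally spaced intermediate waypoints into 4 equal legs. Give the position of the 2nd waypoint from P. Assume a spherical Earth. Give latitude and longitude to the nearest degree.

≈ (52°S, 23°E)

The haversine formula gives a central angle δ ≈ 1.783 rad (102.2°) between the endpoints.
Interpolate at f = 2/4 with slerp weights a = sin((1−f)δ)/sin δ ≈ 0.796, b = sin(fδ)/sin δ ≈ 0.796.
p = a·p₁ + b·p₂ ≈ (0.571, 0.238, -0.786); φ = arcsin(p_z) ≈ -51.78°, λ = atan2(p_y, p_x) ≈ 22.66°.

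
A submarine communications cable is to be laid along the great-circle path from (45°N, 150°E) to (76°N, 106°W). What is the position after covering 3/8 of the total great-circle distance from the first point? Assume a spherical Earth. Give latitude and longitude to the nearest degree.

≈ (62°N, 162°E)

Convert each endpoint to a unit vector on the sphere (x = cos φ cos λ, y = cos φ sin λ, z = sin φ).
The central angle between the endpoints is δ = arccos(p₁·p₂) ≈ 0.870 rad (49.9°).
Interpolate at f = 3/8 with slerp weights a = sin((1−f)δ)/sin δ ≈ 0.677, b = sin(fδ)/sin δ ≈ 0.419.
p = a·p₁ + b·p₂ ≈ (-0.442, 0.142, 0.886); φ = arcsin(p_z) ≈ 62.31°, λ = atan2(p_y, p_x) ≈ 162.23°.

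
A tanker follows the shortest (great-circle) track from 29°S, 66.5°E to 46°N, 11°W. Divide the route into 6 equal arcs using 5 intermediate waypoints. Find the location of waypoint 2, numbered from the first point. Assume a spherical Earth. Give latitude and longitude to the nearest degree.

≈ 3°S, 43°E

Write both endpoints as unit vectors p₁, p₂ with components (cos φ cos λ, cos φ sin λ, sin φ).
The central angle between the endpoints is δ = arccos(p₁·p₂) ≈ 1.790 rad (102.5°).
Interpolate at f = 2/6 with slerp weights a = sin((1−f)δ)/sin δ ≈ 0.952, b = sin(fδ)/sin δ ≈ 0.576.
p = a·p₁ + b·p₂ ≈ (0.725, 0.688, -0.048); φ = arcsin(p_z) ≈ -2.73°, λ = atan2(p_y, p_x) ≈ 43.50°.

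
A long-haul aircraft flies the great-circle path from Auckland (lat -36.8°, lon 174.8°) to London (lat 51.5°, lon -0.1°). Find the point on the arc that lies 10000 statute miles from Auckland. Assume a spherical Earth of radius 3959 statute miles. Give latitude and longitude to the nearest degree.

From cos δ = sin φ₁ sin φ₂ + cos φ₁ cos φ₂ cos Δλ, the central angle is δ ≈ 2.877 rad (164.9°). The total great-circle distance is δ·R ≈ 2.877 × 3959 ≈ 11391 mi, so the target fraction is f = 10000/11391 ≈ 0.878.
Interpolate at f ≈ 0.878 with slerp weights a = sin((1−f)δ)/sin δ ≈ 1.318, b = sin(fδ)/sin δ ≈ 2.211.
p = a·p₁ + b·p₂ ≈ (0.325, 0.093, 0.941); φ = arcsin(p_z) ≈ 70.22°, λ = atan2(p_y, p_x) ≈ 15.99°.

≈ lat 70°, lon 16°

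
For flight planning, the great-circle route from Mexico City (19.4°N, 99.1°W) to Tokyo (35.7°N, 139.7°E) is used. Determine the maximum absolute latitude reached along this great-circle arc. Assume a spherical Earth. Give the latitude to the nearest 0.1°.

≈ 48.0°N

The great circle lies in the plane with unit normal n̂ = (p₁ × p₂)/|p₁ × p₂|.
Here n̂_z ≈ -0.669; the vertex latitude is φ_max = arccos|n̂_z| ≈ 48.0°.
Check via Clairaut: cos φ_max = |cos φ₁| · sin C = cos(19.4°)·sin(45.2°) ≈ 0.669, again giving ≈ 48.0°.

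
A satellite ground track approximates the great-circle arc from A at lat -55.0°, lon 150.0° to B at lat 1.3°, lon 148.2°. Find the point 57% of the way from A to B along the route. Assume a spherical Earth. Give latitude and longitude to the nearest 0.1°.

Write both endpoints as unit vectors p₁, p₂ with components (cos φ cos λ, cos φ sin λ, sin φ).
The central angle between the endpoints is δ = arccos(p₁·p₂) ≈ 0.983 rad (56.3°).
Interpolate at f = 0.57 with slerp weights a = sin((1−f)δ)/sin δ ≈ 0.493, b = sin(fδ)/sin δ ≈ 0.639.
p = a·p₁ + b·p₂ ≈ (-0.787, 0.478, -0.389); φ = arcsin(p_z) ≈ -22.91°, λ = atan2(p_y, p_x) ≈ 148.75°.

≈ lat -22.9°, lon 148.8°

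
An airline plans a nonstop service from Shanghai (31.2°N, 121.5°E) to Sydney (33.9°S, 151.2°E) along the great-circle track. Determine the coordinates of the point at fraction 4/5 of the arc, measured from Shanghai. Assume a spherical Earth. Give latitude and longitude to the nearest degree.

≈ 21°S, 144°E

Convert each endpoint to a unit vector on the sphere (x = cos φ cos λ, y = cos φ sin λ, z = sin φ).
The central angle between the endpoints is δ = arccos(p₁·p₂) ≈ 1.237 rad (70.9°).
Interpolate at f = 4/5 with slerp weights a = sin((1−f)δ)/sin δ ≈ 0.259, b = sin(fδ)/sin δ ≈ 0.885.
p = a·p₁ + b·p₂ ≈ (-0.759, 0.543, -0.359); φ = arcsin(p_z) ≈ -21.05°, λ = atan2(p_y, p_x) ≈ 144.44°.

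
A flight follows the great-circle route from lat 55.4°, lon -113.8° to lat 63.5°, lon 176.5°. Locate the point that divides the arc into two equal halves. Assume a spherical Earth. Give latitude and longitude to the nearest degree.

Write both endpoints as unit vectors p₁, p₂ with components (cos φ cos λ, cos φ sin λ, sin φ).
The central angle between the endpoints is δ = arccos(p₁·p₂) ≈ 0.601 rad (34.5°).
Interpolate at f = 1/2 with slerp weights a = sin((1−f)δ)/sin δ ≈ 0.523, b = sin(fδ)/sin δ ≈ 0.523.
p = a·p₁ + b·p₂ ≈ (-0.353, -0.258, 0.899); φ = arcsin(p_z) ≈ 64.08°, λ = atan2(p_y, p_x) ≈ -143.88°.

≈ lat 64°, lon -144°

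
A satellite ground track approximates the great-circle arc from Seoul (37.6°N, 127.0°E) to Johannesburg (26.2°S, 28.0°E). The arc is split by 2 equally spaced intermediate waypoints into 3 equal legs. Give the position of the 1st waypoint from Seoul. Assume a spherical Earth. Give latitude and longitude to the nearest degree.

≈ (20°N, 89°E)

From cos δ = sin φ₁ sin φ₂ + cos φ₁ cos φ₂ cos Δλ, the central angle is δ ≈ 1.961 rad (112.4°).
Interpolate at f = 1/3 with slerp weights a = sin((1−f)δ)/sin δ ≈ 1.044, b = sin(fδ)/sin δ ≈ 0.658.
p = a·p₁ + b·p₂ ≈ (0.023, 0.938, 0.347); φ = arcsin(p_z) ≈ 20.29°, λ = atan2(p_y, p_x) ≈ 88.58°.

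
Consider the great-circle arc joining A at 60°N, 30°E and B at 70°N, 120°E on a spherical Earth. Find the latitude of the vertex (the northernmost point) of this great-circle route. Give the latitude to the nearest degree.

≈ 73°N

The great circle lies in the plane with unit normal n̂ = (p₁ × p₂)/|p₁ × p₂|.
Here n̂_z ≈ +0.294; the vertex latitude is φ_max = arccos|n̂_z| ≈ 72.9°.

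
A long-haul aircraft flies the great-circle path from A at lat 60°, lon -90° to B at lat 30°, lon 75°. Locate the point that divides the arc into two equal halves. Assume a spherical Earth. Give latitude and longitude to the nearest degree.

Convert each endpoint to a unit vector on the sphere (x = cos φ cos λ, y = cos φ sin λ, z = sin φ).
The central angle between the endpoints is δ = arccos(p₁·p₂) ≈ 1.556 rad (89.2°).
Interpolate at f = 1/2 with slerp weights a = sin((1−f)δ)/sin δ ≈ 0.702, b = sin(fδ)/sin δ ≈ 0.702.
p = a·p₁ + b·p₂ ≈ (0.157, 0.236, 0.959); φ = arcsin(p_z) ≈ 73.51°, λ = atan2(p_y, p_x) ≈ 56.33°.

≈ lat 74°, lon 56°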